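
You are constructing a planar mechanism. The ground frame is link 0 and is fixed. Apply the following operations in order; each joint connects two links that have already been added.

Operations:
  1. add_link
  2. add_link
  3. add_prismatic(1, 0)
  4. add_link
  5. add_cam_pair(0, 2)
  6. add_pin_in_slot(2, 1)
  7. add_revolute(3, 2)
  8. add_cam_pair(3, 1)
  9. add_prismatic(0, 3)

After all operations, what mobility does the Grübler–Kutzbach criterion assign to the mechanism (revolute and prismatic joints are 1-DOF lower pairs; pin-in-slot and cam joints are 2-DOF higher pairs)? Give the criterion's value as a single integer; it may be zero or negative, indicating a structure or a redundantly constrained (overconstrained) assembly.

M = 0

link 0 = ground. State L|J1|J2 = 1|0|0
+link1  2|0|0
+link2  3|0|0
P(1,0) f=1→J1  3|1|0
+link3  4|1|0
C(0,2) f=2→J2  4|1|1
PS(2,1) f=2→J2  4|1|2
R(3,2) f=1→J1  4|2|2
C(3,1) f=2→J2  4|2|3
P(0,3) f=1→J1  4|3|3
M = 3(4−1)−2·3−3 = 9−6−3 = 0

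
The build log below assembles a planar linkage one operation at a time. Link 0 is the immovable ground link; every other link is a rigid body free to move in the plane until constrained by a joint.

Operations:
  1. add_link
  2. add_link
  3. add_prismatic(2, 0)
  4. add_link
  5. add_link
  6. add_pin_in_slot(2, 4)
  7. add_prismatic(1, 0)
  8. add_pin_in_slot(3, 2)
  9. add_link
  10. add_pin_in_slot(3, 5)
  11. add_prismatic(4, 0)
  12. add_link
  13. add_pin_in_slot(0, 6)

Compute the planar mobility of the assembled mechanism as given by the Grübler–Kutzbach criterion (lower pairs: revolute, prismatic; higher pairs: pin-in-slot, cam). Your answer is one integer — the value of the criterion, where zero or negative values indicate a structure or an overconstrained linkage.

ground; <1,0,0>
#1 <2,0,0>
#2 <3,0,0>
P:2↔0 J1 <3,1,0>
#3 <4,1,0>
#4 <5,1,0>
PS:2↔4 J2 <5,1,1>
P:1↔0 J1 <5,2,1>
PS:3↔2 J2 <5,2,2>
#5 <6,2,2>
PS:3↔5 J2 <6,2,3>
P:4↔0 J1 <6,3,3>
#6 <7,3,3>
PS:0↔6 J2 <7,3,4>
3×6 − 2×3 − 1×4 = 8

M = 8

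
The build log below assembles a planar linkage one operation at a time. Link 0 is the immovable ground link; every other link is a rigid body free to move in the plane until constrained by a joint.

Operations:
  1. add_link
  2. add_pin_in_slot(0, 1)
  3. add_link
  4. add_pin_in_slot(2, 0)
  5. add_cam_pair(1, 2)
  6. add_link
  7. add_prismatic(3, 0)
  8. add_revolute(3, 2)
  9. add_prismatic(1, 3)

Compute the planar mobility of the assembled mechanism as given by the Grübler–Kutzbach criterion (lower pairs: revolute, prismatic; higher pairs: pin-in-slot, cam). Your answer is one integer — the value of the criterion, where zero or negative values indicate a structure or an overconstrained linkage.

M = 0

(L,J1,J2)=(1,0,0); link0 fixed
link1: (2,0,0)
PS 0-1 [J2]: (2,0,1)
link2: (3,0,1)
PS 2-0 [J2]: (3,0,2)
C 1-2 [J2]: (3,0,3)
link3: (4,0,3)
P 3-0 [J1]: (4,1,3)
R 3-2 [J1]: (4,2,3)
P 1-3 [J1]: (4,3,3)
Grübler: 3·3 − 2·3 − 3 = 0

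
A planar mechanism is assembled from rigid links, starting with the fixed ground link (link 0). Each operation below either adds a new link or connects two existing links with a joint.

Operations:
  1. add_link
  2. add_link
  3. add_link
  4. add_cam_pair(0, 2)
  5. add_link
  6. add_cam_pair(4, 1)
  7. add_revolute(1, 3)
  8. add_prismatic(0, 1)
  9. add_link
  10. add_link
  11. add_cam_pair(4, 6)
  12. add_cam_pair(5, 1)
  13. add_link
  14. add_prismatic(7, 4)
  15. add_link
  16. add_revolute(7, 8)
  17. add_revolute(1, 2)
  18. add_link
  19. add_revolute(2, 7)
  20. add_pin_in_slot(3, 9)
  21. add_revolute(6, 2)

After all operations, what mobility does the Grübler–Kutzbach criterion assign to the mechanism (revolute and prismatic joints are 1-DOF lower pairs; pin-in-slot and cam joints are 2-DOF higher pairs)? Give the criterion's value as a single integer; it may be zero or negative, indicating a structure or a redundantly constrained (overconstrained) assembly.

M = 8

ground; <1,0,0>
#1 <2,0,0>
#2 <3,0,0>
#3 <4,0,0>
C:0↔2 J2 <4,0,1>
#4 <5,0,1>
C:4↔1 J2 <5,0,2>
R:1↔3 J1 <5,1,2>
P:0↔1 J1 <5,2,2>
#5 <6,2,2>
#6 <7,2,2>
C:4↔6 J2 <7,2,3>
C:5↔1 J2 <7,2,4>
#7 <8,2,4>
P:7↔4 J1 <8,3,4>
#8 <9,3,4>
R:7↔8 J1 <9,4,4>
R:1↔2 J1 <9,5,4>
#9 <10,5,4>
R:2↔7 J1 <10,6,4>
PS:3↔9 J2 <10,6,5>
R:6↔2 J1 <10,7,5>
3×9 − 2×7 − 1×5 = 8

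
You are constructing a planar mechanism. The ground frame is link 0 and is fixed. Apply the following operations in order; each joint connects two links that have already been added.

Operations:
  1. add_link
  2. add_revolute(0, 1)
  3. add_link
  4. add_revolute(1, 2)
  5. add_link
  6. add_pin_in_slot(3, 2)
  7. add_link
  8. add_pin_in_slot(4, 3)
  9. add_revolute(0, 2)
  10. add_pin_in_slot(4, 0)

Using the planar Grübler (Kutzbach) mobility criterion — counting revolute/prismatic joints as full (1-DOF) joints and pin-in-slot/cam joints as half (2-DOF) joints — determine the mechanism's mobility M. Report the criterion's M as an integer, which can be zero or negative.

M = 3

ground; <1,0,0>
#1 <2,0,0>
R:0↔1 J1 <2,1,0>
#2 <3,1,0>
R:1↔2 J1 <3,2,0>
#3 <4,2,0>
PS:3↔2 J2 <4,2,1>
#4 <5,2,1>
PS:4↔3 J2 <5,2,2>
R:0↔2 J1 <5,3,2>
PS:4↔0 J2 <5,3,3>
3×4 − 2×3 − 1×3 = 3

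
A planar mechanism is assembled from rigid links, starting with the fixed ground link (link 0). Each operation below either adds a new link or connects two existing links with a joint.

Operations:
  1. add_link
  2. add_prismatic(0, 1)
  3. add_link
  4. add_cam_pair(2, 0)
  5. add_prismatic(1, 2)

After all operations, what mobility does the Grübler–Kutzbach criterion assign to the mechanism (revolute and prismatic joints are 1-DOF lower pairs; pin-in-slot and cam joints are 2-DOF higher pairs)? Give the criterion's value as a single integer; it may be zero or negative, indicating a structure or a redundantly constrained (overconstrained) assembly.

link 0 = ground. State L|J1|J2 = 1|0|0
+link1  2|0|0
P(0,1) f=1→J1  2|1|0
+link2  3|1|0
C(2,0) f=2→J2  3|1|1
P(1,2) f=1→J1  3|2|1
M = 3(3−1)−2·2−1 = 6−4−1 = 1

M = 1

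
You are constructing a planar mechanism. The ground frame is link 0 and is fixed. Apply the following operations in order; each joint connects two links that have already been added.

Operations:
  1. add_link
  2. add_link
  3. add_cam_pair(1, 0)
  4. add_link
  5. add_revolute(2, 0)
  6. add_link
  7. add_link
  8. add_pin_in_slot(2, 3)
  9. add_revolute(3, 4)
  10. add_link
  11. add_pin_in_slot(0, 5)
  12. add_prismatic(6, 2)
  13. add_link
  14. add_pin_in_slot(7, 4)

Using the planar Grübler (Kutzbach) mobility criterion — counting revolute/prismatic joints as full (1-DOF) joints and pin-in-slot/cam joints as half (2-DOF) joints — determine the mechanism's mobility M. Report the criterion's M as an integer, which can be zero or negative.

M = 11

L=1 J1=0 J2=0
add link → L=2 J1=0 J2=0
add link → L=3 J1=0 J2=0
C@1,0 dof=2 J2 → L=3 J1=0 J2=1
add link → L=4 J1=0 J2=1
R@2,0 dof=1 J1 → L=4 J1=1 J2=1
add link → L=5 J1=1 J2=1
add link → L=6 J1=1 J2=1
PS@2,3 dof=2 J2 → L=6 J1=1 J2=2
R@3,4 dof=1 J1 → L=6 J1=2 J2=2
add link → L=7 J1=2 J2=2
PS@0,5 dof=2 J2 → L=7 J1=2 J2=3
P@6,2 dof=1 J1 → L=7 J1=3 J2=3
add link → L=8 J1=3 J2=3
PS@7,4 dof=2 J2 → L=8 J1=3 J2=4
M=3(L−1)−2J1−J2=3·7−2·3−4=11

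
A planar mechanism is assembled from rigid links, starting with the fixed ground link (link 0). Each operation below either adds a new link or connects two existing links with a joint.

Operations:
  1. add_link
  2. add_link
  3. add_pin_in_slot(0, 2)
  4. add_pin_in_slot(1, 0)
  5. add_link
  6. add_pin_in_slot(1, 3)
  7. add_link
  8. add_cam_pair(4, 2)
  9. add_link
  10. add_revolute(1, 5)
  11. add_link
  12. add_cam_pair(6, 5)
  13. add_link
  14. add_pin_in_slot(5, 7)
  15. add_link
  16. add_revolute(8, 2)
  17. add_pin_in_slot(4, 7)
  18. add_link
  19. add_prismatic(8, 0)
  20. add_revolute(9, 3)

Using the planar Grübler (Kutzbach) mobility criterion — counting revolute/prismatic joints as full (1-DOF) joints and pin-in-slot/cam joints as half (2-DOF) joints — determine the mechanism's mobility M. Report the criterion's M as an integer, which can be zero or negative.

M = 12

(L,J1,J2)=(1,0,0); link0 fixed
link1: (2,0,0)
link2: (3,0,0)
PS 0-2 [J2]: (3,0,1)
PS 1-0 [J2]: (3,0,2)
link3: (4,0,2)
PS 1-3 [J2]: (4,0,3)
link4: (5,0,3)
C 4-2 [J2]: (5,0,4)
link5: (6,0,4)
R 1-5 [J1]: (6,1,4)
link6: (7,1,4)
C 6-5 [J2]: (7,1,5)
link7: (8,1,5)
PS 5-7 [J2]: (8,1,6)
link8: (9,1,6)
R 8-2 [J1]: (9,2,6)
PS 4-7 [J2]: (9,2,7)
link9: (10,2,7)
P 8-0 [J1]: (10,3,7)
R 9-3 [J1]: (10,4,7)
Grübler: 3·9 − 2·4 − 7 = 12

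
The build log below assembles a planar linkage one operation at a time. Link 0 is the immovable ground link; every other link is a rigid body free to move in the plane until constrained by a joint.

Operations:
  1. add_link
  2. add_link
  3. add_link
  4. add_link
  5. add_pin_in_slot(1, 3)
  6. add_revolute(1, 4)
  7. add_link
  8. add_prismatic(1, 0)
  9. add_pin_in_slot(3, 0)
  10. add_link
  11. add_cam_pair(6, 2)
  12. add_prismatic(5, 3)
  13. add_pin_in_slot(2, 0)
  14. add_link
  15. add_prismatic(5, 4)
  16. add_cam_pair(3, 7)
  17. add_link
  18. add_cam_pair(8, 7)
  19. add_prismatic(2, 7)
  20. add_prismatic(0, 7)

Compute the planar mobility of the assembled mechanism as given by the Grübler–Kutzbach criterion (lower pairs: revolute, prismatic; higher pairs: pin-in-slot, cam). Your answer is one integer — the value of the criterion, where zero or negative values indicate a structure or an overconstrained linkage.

M = 6

[1;0;0] (link 0 is ground)
L+ [2;0;0]
L+ [3;0;0]
L+ [4;0;0]
L+ [5;0;0]
PS(1,3)∈J2 [5;0;1]
R(1,4)∈J1 [5;1;1]
L+ [6;1;1]
P(1,0)∈J1 [6;2;1]
PS(3,0)∈J2 [6;2;2]
L+ [7;2;2]
C(6,2)∈J2 [7;2;3]
P(5,3)∈J1 [7;3;3]
PS(2,0)∈J2 [7;3;4]
L+ [8;3;4]
P(5,4)∈J1 [8;4;4]
C(3,7)∈J2 [8;4;5]
L+ [9;4;5]
C(8,7)∈J2 [9;4;6]
P(2,7)∈J1 [9;5;6]
P(0,7)∈J1 [9;6;6]
mobility = 24 − 12 − 6 = 6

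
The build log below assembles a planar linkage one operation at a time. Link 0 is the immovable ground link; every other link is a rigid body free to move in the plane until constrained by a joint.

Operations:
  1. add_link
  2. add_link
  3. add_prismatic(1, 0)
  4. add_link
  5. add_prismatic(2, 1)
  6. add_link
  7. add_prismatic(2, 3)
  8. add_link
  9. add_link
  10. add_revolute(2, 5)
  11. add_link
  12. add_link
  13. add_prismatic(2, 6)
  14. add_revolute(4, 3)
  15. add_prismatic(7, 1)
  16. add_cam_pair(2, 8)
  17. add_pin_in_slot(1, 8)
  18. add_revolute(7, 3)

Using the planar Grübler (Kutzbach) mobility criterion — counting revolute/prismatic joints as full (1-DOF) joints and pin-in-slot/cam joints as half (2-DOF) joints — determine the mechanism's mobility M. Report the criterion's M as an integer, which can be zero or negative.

ground; <1,0,0>
#1 <2,0,0>
#2 <3,0,0>
P:1↔0 J1 <3,1,0>
#3 <4,1,0>
P:2↔1 J1 <4,2,0>
#4 <5,2,0>
P:2↔3 J1 <5,3,0>
#5 <6,3,0>
#6 <7,3,0>
R:2↔5 J1 <7,4,0>
#7 <8,4,0>
#8 <9,4,0>
P:2↔6 J1 <9,5,0>
R:4↔3 J1 <9,6,0>
P:7↔1 J1 <9,7,0>
C:2↔8 J2 <9,7,1>
PS:1↔8 J2 <9,7,2>
R:7↔3 J1 <9,8,2>
3×8 − 2×8 − 1×2 = 6

M = 6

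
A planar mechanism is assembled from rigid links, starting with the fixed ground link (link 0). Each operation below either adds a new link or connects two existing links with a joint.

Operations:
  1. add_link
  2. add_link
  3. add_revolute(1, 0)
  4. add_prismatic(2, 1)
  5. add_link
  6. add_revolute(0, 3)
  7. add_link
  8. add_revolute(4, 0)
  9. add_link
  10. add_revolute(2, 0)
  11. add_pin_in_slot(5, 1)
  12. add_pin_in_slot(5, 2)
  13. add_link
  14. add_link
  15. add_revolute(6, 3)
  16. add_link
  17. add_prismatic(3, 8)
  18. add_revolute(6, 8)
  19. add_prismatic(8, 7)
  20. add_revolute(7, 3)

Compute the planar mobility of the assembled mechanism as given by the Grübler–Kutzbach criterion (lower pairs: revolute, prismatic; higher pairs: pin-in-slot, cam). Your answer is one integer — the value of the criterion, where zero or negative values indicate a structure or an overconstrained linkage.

[1;0;0] (link 0 is ground)
L+ [2;0;0]
L+ [3;0;0]
R(1,0)∈J1 [3;1;0]
P(2,1)∈J1 [3;2;0]
L+ [4;2;0]
R(0,3)∈J1 [4;3;0]
L+ [5;3;0]
R(4,0)∈J1 [5;4;0]
L+ [6;4;0]
R(2,0)∈J1 [6;5;0]
PS(5,1)∈J2 [6;5;1]
PS(5,2)∈J2 [6;5;2]
L+ [7;5;2]
L+ [8;5;2]
R(6,3)∈J1 [8;6;2]
L+ [9;6;2]
P(3,8)∈J1 [9;7;2]
R(6,8)∈J1 [9;8;2]
P(8,7)∈J1 [9;9;2]
R(7,3)∈J1 [9;10;2]
mobility = 24 − 20 − 2 = 2

M = 2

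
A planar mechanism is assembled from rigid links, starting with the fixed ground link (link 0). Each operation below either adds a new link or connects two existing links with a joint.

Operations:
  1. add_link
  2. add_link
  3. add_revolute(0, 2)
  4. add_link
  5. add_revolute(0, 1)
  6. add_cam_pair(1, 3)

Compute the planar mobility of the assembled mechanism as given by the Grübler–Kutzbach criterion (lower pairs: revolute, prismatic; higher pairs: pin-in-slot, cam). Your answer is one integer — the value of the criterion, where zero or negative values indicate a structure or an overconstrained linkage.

M = 4

ground; <1,0,0>
#1 <2,0,0>
#2 <3,0,0>
R:0↔2 J1 <3,1,0>
#3 <4,1,0>
R:0↔1 J1 <4,2,0>
C:1↔3 J2 <4,2,1>
3×3 − 2×2 − 1×1 = 4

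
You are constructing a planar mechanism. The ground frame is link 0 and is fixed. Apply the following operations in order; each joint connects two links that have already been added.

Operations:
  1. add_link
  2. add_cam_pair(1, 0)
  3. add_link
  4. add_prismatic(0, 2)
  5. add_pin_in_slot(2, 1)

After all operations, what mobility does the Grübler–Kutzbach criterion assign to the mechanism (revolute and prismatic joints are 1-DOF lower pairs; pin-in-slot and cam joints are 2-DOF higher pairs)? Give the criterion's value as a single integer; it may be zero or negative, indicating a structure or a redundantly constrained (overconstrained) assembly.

M = 2

link 0 = ground. State L|J1|J2 = 1|0|0
+link1  2|0|0
C(1,0) f=2→J2  2|0|1
+link2  3|0|1
P(0,2) f=1→J1  3|1|1
PS(2,1) f=2→J2  3|1|2
M = 3(3−1)−2·1−2 = 6−2−2 = 2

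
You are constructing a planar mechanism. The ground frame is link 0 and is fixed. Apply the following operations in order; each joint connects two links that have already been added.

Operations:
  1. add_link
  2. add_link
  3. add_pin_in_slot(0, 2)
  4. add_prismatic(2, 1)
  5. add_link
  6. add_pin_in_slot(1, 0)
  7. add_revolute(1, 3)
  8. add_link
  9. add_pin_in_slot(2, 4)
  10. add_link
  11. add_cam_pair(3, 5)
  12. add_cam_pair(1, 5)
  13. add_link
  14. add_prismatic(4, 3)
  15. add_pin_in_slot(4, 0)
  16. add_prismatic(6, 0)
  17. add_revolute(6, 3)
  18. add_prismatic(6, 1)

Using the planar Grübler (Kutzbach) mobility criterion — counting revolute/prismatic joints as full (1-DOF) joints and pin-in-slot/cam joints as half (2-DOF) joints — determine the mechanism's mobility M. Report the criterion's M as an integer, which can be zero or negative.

[1;0;0] (link 0 is ground)
L+ [2;0;0]
L+ [3;0;0]
PS(0,2)∈J2 [3;0;1]
P(2,1)∈J1 [3;1;1]
L+ [4;1;1]
PS(1,0)∈J2 [4;1;2]
R(1,3)∈J1 [4;2;2]
L+ [5;2;2]
PS(2,4)∈J2 [5;2;3]
L+ [6;2;3]
C(3,5)∈J2 [6;2;4]
C(1,5)∈J2 [6;2;5]
L+ [7;2;5]
P(4,3)∈J1 [7;3;5]
PS(4,0)∈J2 [7;3;6]
P(6,0)∈J1 [7;4;6]
R(6,3)∈J1 [7;5;6]
P(6,1)∈J1 [7;6;6]
mobility = 18 − 12 − 6 = 0

M = 0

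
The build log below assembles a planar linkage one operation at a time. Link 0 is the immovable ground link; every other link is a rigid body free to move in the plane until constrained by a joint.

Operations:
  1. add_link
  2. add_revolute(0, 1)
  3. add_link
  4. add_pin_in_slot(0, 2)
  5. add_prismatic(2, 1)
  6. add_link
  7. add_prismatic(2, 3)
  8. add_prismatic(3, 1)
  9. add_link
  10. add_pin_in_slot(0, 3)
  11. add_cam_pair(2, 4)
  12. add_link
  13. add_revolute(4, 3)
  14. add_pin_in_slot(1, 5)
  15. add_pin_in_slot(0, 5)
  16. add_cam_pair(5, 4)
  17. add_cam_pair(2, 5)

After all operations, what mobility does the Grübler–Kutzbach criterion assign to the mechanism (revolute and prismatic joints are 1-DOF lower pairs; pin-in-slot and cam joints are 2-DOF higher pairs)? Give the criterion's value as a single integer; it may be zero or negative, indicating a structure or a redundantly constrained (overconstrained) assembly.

ground; <1,0,0>
#1 <2,0,0>
R:0↔1 J1 <2,1,0>
#2 <3,1,0>
PS:0↔2 J2 <3,1,1>
P:2↔1 J1 <3,2,1>
#3 <4,2,1>
P:2↔3 J1 <4,3,1>
P:3↔1 J1 <4,4,1>
#4 <5,4,1>
PS:0↔3 J2 <5,4,2>
C:2↔4 J2 <5,4,3>
#5 <6,4,3>
R:4↔3 J1 <6,5,3>
PS:1↔5 J2 <6,5,4>
PS:0↔5 J2 <6,5,5>
C:5↔4 J2 <6,5,6>
C:2↔5 J2 <6,5,7>
3×5 − 2×5 − 1×7 = -2

M = -2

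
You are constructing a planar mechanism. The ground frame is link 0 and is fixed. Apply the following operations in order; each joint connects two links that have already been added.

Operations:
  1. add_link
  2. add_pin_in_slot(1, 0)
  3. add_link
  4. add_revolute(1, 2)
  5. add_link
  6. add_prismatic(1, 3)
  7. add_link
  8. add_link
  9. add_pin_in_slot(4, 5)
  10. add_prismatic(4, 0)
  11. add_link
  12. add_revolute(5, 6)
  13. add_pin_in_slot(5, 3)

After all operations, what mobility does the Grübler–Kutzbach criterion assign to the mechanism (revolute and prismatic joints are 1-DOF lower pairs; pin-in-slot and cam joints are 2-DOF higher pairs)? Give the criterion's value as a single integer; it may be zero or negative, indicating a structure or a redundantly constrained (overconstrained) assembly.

M = 7

ground; <1,0,0>
#1 <2,0,0>
PS:1↔0 J2 <2,0,1>
#2 <3,0,1>
R:1↔2 J1 <3,1,1>
#3 <4,1,1>
P:1↔3 J1 <4,2,1>
#4 <5,2,1>
#5 <6,2,1>
PS:4↔5 J2 <6,2,2>
P:4↔0 J1 <6,3,2>
#6 <7,3,2>
R:5↔6 J1 <7,4,2>
PS:5↔3 J2 <7,4,3>
3×6 − 2×4 − 1×3 = 7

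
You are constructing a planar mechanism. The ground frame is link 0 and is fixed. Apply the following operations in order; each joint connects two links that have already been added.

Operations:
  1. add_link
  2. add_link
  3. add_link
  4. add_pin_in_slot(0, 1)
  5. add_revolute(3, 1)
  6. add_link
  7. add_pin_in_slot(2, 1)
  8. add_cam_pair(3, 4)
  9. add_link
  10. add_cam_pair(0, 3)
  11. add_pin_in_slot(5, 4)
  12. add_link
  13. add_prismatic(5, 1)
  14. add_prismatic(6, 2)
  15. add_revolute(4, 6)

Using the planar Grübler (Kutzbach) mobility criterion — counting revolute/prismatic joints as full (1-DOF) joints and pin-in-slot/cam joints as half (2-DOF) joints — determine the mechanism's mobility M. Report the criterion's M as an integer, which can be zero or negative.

M = 5

ground; <1,0,0>
#1 <2,0,0>
#2 <3,0,0>
#3 <4,0,0>
PS:0↔1 J2 <4,0,1>
R:3↔1 J1 <4,1,1>
#4 <5,1,1>
PS:2↔1 J2 <5,1,2>
C:3↔4 J2 <5,1,3>
#5 <6,1,3>
C:0↔3 J2 <6,1,4>
PS:5↔4 J2 <6,1,5>
#6 <7,1,5>
P:5↔1 J1 <7,2,5>
P:6↔2 J1 <7,3,5>
R:4↔6 J1 <7,4,5>
3×6 − 2×4 − 1×5 = 5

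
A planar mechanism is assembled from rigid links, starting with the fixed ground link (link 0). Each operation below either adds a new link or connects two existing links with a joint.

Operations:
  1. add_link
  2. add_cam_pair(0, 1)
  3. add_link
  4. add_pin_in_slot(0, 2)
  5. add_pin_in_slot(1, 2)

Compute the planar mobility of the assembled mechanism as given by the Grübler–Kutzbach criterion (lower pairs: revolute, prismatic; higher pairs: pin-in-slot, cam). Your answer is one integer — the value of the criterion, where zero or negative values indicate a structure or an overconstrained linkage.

link 0 = ground. State L|J1|J2 = 1|0|0
+link1  2|0|0
C(0,1) f=2→J2  2|0|1
+link2  3|0|1
PS(0,2) f=2→J2  3|0|2
PS(1,2) f=2→J2  3|0|3
M = 3(3−1)−2·0−3 = 6−0−3 = 3

M = 3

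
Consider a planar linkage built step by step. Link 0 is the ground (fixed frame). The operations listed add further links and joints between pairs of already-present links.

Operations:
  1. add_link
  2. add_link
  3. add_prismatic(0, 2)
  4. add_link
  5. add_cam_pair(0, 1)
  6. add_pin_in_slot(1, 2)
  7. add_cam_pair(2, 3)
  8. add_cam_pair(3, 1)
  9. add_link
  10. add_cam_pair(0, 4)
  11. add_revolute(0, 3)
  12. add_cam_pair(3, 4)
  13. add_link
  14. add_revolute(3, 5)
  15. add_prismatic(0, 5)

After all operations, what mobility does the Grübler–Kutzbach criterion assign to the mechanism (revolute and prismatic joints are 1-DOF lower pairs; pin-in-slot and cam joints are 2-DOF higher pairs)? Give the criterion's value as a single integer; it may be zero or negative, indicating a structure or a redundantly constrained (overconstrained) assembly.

(L,J1,J2)=(1,0,0); link0 fixed
link1: (2,0,0)
link2: (3,0,0)
P 0-2 [J1]: (3,1,0)
link3: (4,1,0)
C 0-1 [J2]: (4,1,1)
PS 1-2 [J2]: (4,1,2)
C 2-3 [J2]: (4,1,3)
C 3-1 [J2]: (4,1,4)
link4: (5,1,4)
C 0-4 [J2]: (5,1,5)
R 0-3 [J1]: (5,2,5)
C 3-4 [J2]: (5,2,6)
link5: (6,2,6)
R 3-5 [J1]: (6,3,6)
P 0-5 [J1]: (6,4,6)
Grübler: 3·5 − 2·4 − 6 = 1

M = 1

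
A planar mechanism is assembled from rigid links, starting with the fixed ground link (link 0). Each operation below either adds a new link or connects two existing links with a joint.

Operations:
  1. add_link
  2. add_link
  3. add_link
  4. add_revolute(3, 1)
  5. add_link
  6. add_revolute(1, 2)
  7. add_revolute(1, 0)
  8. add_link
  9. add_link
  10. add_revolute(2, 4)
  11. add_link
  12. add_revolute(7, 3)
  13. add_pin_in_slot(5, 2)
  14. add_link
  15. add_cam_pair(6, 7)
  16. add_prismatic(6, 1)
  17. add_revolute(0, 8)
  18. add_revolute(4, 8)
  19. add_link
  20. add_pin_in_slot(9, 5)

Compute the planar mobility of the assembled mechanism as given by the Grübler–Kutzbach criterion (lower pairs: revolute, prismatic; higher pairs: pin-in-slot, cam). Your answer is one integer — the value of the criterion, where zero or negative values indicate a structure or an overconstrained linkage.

M = 8

(L,J1,J2)=(1,0,0); link0 fixed
link1: (2,0,0)
link2: (3,0,0)
link3: (4,0,0)
R 3-1 [J1]: (4,1,0)
link4: (5,1,0)
R 1-2 [J1]: (5,2,0)
R 1-0 [J1]: (5,3,0)
link5: (6,3,0)
link6: (7,3,0)
R 2-4 [J1]: (7,4,0)
link7: (8,4,0)
R 7-3 [J1]: (8,5,0)
PS 5-2 [J2]: (8,5,1)
link8: (9,5,1)
C 6-7 [J2]: (9,5,2)
P 6-1 [J1]: (9,6,2)
R 0-8 [J1]: (9,7,2)
R 4-8 [J1]: (9,8,2)
link9: (10,8,2)
PS 9-5 [J2]: (10,8,3)
Grübler: 3·9 − 2·8 − 3 = 8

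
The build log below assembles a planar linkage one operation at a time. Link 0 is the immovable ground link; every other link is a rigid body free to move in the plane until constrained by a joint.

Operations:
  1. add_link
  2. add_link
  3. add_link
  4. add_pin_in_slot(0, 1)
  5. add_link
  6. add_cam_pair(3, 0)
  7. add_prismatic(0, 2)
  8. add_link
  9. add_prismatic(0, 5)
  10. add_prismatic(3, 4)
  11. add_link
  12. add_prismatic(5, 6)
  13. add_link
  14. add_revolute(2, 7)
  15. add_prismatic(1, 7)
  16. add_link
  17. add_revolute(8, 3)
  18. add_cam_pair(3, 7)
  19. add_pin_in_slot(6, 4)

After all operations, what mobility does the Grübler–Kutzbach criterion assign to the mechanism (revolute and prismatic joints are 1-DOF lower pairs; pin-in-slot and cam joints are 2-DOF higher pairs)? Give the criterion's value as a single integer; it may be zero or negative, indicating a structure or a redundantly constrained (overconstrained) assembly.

[1;0;0] (link 0 is ground)
L+ [2;0;0]
L+ [3;0;0]
L+ [4;0;0]
PS(0,1)∈J2 [4;0;1]
L+ [5;0;1]
C(3,0)∈J2 [5;0;2]
P(0,2)∈J1 [5;1;2]
L+ [6;1;2]
P(0,5)∈J1 [6;2;2]
P(3,4)∈J1 [6;3;2]
L+ [7;3;2]
P(5,6)∈J1 [7;4;2]
L+ [8;4;2]
R(2,7)∈J1 [8;5;2]
P(1,7)∈J1 [8;6;2]
L+ [9;6;2]
R(8,3)∈J1 [9;7;2]
C(3,7)∈J2 [9;7;3]
PS(6,4)∈J2 [9;7;4]
mobility = 24 − 14 − 4 = 6

M = 6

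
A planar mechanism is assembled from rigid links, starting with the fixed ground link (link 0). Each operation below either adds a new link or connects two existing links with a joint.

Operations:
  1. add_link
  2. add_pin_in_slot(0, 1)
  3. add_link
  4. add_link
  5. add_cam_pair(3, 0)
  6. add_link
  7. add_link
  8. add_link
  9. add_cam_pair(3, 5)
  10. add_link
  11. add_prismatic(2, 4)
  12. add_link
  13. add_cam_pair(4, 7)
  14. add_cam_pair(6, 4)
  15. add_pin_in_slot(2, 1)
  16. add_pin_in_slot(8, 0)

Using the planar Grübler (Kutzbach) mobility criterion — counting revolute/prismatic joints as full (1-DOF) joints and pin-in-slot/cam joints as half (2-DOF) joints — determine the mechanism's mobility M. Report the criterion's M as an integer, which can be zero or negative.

L=1 J1=0 J2=0
add link → L=2 J1=0 J2=0
PS@0,1 dof=2 J2 → L=2 J1=0 J2=1
add link → L=3 J1=0 J2=1
add link → L=4 J1=0 J2=1
C@3,0 dof=2 J2 → L=4 J1=0 J2=2
add link → L=5 J1=0 J2=2
add link → L=6 J1=0 J2=2
add link → L=7 J1=0 J2=2
C@3,5 dof=2 J2 → L=7 J1=0 J2=3
add link → L=8 J1=0 J2=3
P@2,4 dof=1 J1 → L=8 J1=1 J2=3
add link → L=9 J1=1 J2=3
C@4,7 dof=2 J2 → L=9 J1=1 J2=4
C@6,4 dof=2 J2 → L=9 J1=1 J2=5
PS@2,1 dof=2 J2 → L=9 J1=1 J2=6
PS@8,0 dof=2 J2 → L=9 J1=1 J2=7
M=3(L−1)−2J1−J2=3·8−2·1−7=15

M = 15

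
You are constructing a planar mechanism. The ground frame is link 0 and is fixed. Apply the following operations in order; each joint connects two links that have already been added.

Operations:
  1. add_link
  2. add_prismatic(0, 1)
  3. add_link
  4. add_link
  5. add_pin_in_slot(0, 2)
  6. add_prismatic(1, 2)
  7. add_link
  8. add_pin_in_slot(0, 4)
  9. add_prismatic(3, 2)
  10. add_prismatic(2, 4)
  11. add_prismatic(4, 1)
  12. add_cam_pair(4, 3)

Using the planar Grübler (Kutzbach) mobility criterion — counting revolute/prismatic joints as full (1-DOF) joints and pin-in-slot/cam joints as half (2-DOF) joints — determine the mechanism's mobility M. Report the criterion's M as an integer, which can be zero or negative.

M = -1

link 0 = ground. State L|J1|J2 = 1|0|0
+link1  2|0|0
P(0,1) f=1→J1  2|1|0
+link2  3|1|0
+link3  4|1|0
PS(0,2) f=2→J2  4|1|1
P(1,2) f=1→J1  4|2|1
+link4  5|2|1
PS(0,4) f=2→J2  5|2|2
P(3,2) f=1→J1  5|3|2
P(2,4) f=1→J1  5|4|2
P(4,1) f=1→J1  5|5|2
C(4,3) f=2→J2  5|5|3
M = 3(5−1)−2·5−3 = 12−10−3 = -1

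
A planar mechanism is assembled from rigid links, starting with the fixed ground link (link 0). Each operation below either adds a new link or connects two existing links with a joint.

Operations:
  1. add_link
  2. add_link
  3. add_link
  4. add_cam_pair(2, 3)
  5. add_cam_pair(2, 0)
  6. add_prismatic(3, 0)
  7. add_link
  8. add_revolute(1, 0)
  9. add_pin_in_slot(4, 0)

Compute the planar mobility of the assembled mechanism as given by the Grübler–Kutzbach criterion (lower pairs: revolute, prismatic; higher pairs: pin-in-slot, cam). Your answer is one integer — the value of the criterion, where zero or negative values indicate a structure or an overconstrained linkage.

L=1 J1=0 J2=0
add link → L=2 J1=0 J2=0
add link → L=3 J1=0 J2=0
add link → L=4 J1=0 J2=0
C@2,3 dof=2 J2 → L=4 J1=0 J2=1
C@2,0 dof=2 J2 → L=4 J1=0 J2=2
P@3,0 dof=1 J1 → L=4 J1=1 J2=2
add link → L=5 J1=1 J2=2
R@1,0 dof=1 J1 → L=5 J1=2 J2=2
PS@4,0 dof=2 J2 → L=5 J1=2 J2=3
M=3(L−1)−2J1−J2=3·4−2·2−3=5

M = 5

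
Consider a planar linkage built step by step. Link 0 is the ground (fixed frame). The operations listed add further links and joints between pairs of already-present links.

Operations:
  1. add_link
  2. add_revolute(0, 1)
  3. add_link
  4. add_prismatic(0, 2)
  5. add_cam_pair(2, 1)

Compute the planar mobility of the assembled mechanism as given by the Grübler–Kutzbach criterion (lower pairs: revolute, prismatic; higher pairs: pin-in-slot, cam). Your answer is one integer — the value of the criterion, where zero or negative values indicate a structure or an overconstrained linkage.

ground; <1,0,0>
#1 <2,0,0>
R:0↔1 J1 <2,1,0>
#2 <3,1,0>
P:0↔2 J1 <3,2,0>
C:2↔1 J2 <3,2,1>
3×2 − 2×2 − 1×1 = 1

M = 1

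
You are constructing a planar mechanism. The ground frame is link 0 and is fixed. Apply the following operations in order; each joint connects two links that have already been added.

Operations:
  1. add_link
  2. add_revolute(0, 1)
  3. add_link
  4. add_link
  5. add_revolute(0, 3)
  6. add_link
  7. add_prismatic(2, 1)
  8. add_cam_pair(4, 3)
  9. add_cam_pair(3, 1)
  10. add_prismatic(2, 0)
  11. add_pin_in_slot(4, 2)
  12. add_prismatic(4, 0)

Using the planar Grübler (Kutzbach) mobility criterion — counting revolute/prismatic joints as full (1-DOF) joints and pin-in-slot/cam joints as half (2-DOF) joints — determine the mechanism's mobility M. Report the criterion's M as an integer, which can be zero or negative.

link 0 = ground. State L|J1|J2 = 1|0|0
+link1  2|0|0
R(0,1) f=1→J1  2|1|0
+link2  3|1|0
+link3  4|1|0
R(0,3) f=1→J1  4|2|0
+link4  5|2|0
P(2,1) f=1→J1  5|3|0
C(4,3) f=2→J2  5|3|1
C(3,1) f=2→J2  5|3|2
P(2,0) f=1→J1  5|4|2
PS(4,2) f=2→J2  5|4|3
P(4,0) f=1→J1  5|5|3
M = 3(5−1)−2·5−3 = 12−10−3 = -1

M = -1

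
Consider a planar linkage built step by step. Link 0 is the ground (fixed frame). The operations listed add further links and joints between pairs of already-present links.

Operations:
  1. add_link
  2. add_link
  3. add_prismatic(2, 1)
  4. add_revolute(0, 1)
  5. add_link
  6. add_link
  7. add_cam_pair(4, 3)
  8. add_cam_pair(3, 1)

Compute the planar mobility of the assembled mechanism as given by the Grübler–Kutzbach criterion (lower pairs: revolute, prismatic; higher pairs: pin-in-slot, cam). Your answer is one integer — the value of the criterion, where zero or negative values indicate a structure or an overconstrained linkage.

ground; <1,0,0>
#1 <2,0,0>
#2 <3,0,0>
P:2↔1 J1 <3,1,0>
R:0↔1 J1 <3,2,0>
#3 <4,2,0>
#4 <5,2,0>
C:4↔3 J2 <5,2,1>
C:3↔1 J2 <5,2,2>
3×4 − 2×2 − 1×2 = 6

M = 6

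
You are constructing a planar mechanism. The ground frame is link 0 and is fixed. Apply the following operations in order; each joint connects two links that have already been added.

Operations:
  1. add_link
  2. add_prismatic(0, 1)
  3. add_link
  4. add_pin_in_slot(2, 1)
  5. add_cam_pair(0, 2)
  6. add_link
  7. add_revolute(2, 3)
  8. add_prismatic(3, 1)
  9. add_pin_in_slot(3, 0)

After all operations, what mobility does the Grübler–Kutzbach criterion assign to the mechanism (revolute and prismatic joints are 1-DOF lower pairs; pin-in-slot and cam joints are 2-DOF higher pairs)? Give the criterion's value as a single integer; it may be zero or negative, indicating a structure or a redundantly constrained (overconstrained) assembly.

M = 0

(L,J1,J2)=(1,0,0); link0 fixed
link1: (2,0,0)
P 0-1 [J1]: (2,1,0)
link2: (3,1,0)
PS 2-1 [J2]: (3,1,1)
C 0-2 [J2]: (3,1,2)
link3: (4,1,2)
R 2-3 [J1]: (4,2,2)
P 3-1 [J1]: (4,3,2)
PS 3-0 [J2]: (4,3,3)
Grübler: 3·3 − 2·3 − 3 = 0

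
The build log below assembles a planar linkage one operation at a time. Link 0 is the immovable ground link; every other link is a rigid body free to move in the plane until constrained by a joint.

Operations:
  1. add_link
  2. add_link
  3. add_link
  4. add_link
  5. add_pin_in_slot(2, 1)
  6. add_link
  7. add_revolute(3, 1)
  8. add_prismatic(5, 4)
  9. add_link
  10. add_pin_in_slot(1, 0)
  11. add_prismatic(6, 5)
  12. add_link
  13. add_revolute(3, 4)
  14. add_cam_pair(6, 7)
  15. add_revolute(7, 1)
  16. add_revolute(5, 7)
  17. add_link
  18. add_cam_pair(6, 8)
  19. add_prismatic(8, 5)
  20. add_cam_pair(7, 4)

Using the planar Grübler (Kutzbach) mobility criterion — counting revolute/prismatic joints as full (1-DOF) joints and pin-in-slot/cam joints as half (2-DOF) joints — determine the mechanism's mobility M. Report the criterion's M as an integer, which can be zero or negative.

M = 5

link 0 = ground. State L|J1|J2 = 1|0|0
+link1  2|0|0
+link2  3|0|0
+link3  4|0|0
+link4  5|0|0
PS(2,1) f=2→J2  5|0|1
+link5  6|0|1
R(3,1) f=1→J1  6|1|1
P(5,4) f=1→J1  6|2|1
+link6  7|2|1
PS(1,0) f=2→J2  7|2|2
P(6,5) f=1→J1  7|3|2
+link7  8|3|2
R(3,4) f=1→J1  8|4|2
C(6,7) f=2→J2  8|4|3
R(7,1) f=1→J1  8|5|3
R(5,7) f=1→J1  8|6|3
+link8  9|6|3
C(6,8) f=2→J2  9|6|4
P(8,5) f=1→J1  9|7|4
C(7,4) f=2→J2  9|7|5
M = 3(9−1)−2·7−5 = 24−14−5 = 5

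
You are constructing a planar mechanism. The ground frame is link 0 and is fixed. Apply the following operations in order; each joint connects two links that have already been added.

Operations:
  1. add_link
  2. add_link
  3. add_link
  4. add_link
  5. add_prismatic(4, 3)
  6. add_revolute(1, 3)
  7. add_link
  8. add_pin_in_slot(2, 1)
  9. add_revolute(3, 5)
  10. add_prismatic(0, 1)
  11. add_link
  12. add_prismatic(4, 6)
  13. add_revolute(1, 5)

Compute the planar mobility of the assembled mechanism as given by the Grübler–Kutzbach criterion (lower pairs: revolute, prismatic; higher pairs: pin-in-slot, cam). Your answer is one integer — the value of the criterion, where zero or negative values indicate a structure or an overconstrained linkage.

M = 5

link 0 = ground. State L|J1|J2 = 1|0|0
+link1  2|0|0
+link2  3|0|0
+link3  4|0|0
+link4  5|0|0
P(4,3) f=1→J1  5|1|0
R(1,3) f=1→J1  5|2|0
+link5  6|2|0
PS(2,1) f=2→J2  6|2|1
R(3,5) f=1→J1  6|3|1
P(0,1) f=1→J1  6|4|1
+link6  7|4|1
P(4,6) f=1→J1  7|5|1
R(1,5) f=1→J1  7|6|1
M = 3(7−1)−2·6−1 = 18−12−1 = 5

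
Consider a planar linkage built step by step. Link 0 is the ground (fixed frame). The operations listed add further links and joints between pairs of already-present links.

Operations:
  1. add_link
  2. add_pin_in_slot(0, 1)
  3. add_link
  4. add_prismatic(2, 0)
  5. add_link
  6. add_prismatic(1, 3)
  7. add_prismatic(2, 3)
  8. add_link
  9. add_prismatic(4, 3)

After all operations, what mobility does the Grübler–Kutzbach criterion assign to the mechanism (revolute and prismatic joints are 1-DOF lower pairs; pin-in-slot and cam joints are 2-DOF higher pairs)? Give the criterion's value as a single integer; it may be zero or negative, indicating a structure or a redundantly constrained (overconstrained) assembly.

M = 3

[1;0;0] (link 0 is ground)
L+ [2;0;0]
PS(0,1)∈J2 [2;0;1]
L+ [3;0;1]
P(2,0)∈J1 [3;1;1]
L+ [4;1;1]
P(1,3)∈J1 [4;2;1]
P(2,3)∈J1 [4;3;1]
L+ [5;3;1]
P(4,3)∈J1 [5;4;1]
mobility = 12 − 8 − 1 = 3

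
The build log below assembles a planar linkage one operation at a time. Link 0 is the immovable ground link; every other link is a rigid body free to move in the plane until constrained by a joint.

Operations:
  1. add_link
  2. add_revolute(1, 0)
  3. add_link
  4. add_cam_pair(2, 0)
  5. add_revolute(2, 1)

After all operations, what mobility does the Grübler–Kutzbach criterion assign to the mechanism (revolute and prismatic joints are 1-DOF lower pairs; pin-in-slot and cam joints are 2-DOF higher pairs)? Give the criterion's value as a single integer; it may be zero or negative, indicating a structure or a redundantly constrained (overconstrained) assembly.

[1;0;0] (link 0 is ground)
L+ [2;0;0]
R(1,0)∈J1 [2;1;0]
L+ [3;1;0]
C(2,0)∈J2 [3;1;1]
R(2,1)∈J1 [3;2;1]
mobility = 6 − 4 − 1 = 1

M = 1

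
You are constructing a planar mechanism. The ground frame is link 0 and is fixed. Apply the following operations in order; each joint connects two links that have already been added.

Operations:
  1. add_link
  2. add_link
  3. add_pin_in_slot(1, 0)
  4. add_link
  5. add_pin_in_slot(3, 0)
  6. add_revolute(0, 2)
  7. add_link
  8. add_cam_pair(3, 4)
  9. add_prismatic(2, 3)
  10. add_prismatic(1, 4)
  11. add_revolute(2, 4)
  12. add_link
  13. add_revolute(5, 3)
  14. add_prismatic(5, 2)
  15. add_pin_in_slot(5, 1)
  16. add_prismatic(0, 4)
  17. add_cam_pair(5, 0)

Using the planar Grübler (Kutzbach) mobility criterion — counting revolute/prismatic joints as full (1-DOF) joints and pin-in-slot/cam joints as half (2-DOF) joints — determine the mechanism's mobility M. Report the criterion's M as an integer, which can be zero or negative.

[1;0;0] (link 0 is ground)
L+ [2;0;0]
L+ [3;0;0]
PS(1,0)∈J2 [3;0;1]
L+ [4;0;1]
PS(3,0)∈J2 [4;0;2]
R(0,2)∈J1 [4;1;2]
L+ [5;1;2]
C(3,4)∈J2 [5;1;3]
P(2,3)∈J1 [5;2;3]
P(1,4)∈J1 [5;3;3]
R(2,4)∈J1 [5;4;3]
L+ [6;4;3]
R(5,3)∈J1 [6;5;3]
P(5,2)∈J1 [6;6;3]
PS(5,1)∈J2 [6;6;4]
P(0,4)∈J1 [6;7;4]
C(5,0)∈J2 [6;7;5]
mobility = 15 − 14 − 5 = -4

M = -4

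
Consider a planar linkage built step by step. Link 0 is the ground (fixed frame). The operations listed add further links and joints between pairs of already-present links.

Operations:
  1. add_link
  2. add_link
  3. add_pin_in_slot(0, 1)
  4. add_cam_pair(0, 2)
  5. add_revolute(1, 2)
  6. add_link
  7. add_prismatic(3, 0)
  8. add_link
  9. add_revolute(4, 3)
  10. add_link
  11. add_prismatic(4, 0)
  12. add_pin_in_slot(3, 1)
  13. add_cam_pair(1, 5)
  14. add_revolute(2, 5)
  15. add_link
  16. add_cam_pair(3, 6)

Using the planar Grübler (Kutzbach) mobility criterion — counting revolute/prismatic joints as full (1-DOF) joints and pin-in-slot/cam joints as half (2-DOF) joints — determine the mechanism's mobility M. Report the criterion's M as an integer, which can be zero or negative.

link 0 = ground. State L|J1|J2 = 1|0|0
+link1  2|0|0
+link2  3|0|0
PS(0,1) f=2→J2  3|0|1
C(0,2) f=2→J2  3|0|2
R(1,2) f=1→J1  3|1|2
+link3  4|1|2
P(3,0) f=1→J1  4|2|2
+link4  5|2|2
R(4,3) f=1→J1  5|3|2
+link5  6|3|2
P(4,0) f=1→J1  6|4|2
PS(3,1) f=2→J2  6|4|3
C(1,5) f=2→J2  6|4|4
R(2,5) f=1→J1  6|5|4
+link6  7|5|4
C(3,6) f=2→J2  7|5|5
M = 3(7−1)−2·5−5 = 18−10−5 = 3

M = 3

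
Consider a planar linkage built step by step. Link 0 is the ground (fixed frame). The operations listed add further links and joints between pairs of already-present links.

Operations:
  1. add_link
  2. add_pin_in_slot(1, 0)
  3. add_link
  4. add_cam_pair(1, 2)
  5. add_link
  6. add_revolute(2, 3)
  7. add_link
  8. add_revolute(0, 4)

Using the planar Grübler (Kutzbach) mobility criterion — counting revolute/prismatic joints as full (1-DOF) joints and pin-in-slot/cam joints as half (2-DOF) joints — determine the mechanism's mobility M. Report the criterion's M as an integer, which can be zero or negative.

[1;0;0] (link 0 is ground)
L+ [2;0;0]
PS(1,0)∈J2 [2;0;1]
L+ [3;0;1]
C(1,2)∈J2 [3;0;2]
L+ [4;0;2]
R(2,3)∈J1 [4;1;2]
L+ [5;1;2]
R(0,4)∈J1 [5;2;2]
mobility = 12 − 4 − 2 = 6

M = 6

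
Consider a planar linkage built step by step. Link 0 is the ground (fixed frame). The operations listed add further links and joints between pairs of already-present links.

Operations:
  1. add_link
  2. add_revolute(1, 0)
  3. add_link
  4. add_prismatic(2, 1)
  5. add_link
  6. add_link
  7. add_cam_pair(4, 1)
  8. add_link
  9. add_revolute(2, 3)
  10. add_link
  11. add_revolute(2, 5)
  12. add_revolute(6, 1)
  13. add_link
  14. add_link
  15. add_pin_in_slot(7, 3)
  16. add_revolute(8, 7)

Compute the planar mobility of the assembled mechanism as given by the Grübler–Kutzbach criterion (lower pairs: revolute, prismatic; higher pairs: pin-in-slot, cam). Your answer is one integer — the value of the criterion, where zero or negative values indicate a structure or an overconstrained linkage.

M = 10

(L,J1,J2)=(1,0,0); link0 fixed
link1: (2,0,0)
R 1-0 [J1]: (2,1,0)
link2: (3,1,0)
P 2-1 [J1]: (3,2,0)
link3: (4,2,0)
link4: (5,2,0)
C 4-1 [J2]: (5,2,1)
link5: (6,2,1)
R 2-3 [J1]: (6,3,1)
link6: (7,3,1)
R 2-5 [J1]: (7,4,1)
R 6-1 [J1]: (7,5,1)
link7: (8,5,1)
link8: (9,5,1)
PS 7-3 [J2]: (9,5,2)
R 8-7 [J1]: (9,6,2)
Grübler: 3·8 − 2·6 − 2 = 10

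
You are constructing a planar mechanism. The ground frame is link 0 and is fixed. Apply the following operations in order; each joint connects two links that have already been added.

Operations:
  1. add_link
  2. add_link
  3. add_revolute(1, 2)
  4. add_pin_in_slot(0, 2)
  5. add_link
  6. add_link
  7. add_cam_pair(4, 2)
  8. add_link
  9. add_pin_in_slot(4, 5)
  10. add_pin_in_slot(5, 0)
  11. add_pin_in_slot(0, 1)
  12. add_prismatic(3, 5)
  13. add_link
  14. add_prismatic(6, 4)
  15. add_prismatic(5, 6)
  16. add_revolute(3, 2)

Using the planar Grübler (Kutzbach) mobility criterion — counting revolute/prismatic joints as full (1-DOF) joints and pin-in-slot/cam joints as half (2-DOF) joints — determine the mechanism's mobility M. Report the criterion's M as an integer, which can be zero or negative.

M = 3

link 0 = ground. State L|J1|J2 = 1|0|0
+link1  2|0|0
+link2  3|0|0
R(1,2) f=1→J1  3|1|0
PS(0,2) f=2→J2  3|1|1
+link3  4|1|1
+link4  5|1|1
C(4,2) f=2→J2  5|1|2
+link5  6|1|2
PS(4,5) f=2→J2  6|1|3
PS(5,0) f=2→J2  6|1|4
PS(0,1) f=2→J2  6|1|5
P(3,5) f=1→J1  6|2|5
+link6  7|2|5
P(6,4) f=1→J1  7|3|5
P(5,6) f=1→J1  7|4|5
R(3,2) f=1→J1  7|5|5
M = 3(7−1)−2·5−5 = 18−10−5 = 3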